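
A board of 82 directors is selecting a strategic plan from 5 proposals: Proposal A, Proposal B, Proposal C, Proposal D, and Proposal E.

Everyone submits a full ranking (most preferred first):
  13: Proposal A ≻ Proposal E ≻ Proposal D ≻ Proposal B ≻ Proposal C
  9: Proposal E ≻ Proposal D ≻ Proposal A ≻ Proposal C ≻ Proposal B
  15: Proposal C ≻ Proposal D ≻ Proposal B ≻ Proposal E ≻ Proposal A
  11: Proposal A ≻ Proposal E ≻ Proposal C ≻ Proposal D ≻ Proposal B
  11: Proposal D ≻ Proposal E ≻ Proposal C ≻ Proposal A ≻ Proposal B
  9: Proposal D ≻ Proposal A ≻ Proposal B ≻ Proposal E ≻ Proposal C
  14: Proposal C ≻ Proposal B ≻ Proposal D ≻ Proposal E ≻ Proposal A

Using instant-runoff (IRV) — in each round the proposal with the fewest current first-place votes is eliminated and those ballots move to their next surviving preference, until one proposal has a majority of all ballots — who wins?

Proposal D

Round 1: Proposal A 24, Proposal B 0, Proposal C 29, Proposal D 20, Proposal E 9. Proposal B eliminated.
Round 2: Proposal A 24, Proposal C 29, Proposal D 20, Proposal E 9. Proposal E eliminated.
Round 3: Proposal A 24, Proposal C 29, Proposal D 29. Proposal A eliminated.
Round 4: Proposal C 40, Proposal D 42. Proposal D has a majority (≥42).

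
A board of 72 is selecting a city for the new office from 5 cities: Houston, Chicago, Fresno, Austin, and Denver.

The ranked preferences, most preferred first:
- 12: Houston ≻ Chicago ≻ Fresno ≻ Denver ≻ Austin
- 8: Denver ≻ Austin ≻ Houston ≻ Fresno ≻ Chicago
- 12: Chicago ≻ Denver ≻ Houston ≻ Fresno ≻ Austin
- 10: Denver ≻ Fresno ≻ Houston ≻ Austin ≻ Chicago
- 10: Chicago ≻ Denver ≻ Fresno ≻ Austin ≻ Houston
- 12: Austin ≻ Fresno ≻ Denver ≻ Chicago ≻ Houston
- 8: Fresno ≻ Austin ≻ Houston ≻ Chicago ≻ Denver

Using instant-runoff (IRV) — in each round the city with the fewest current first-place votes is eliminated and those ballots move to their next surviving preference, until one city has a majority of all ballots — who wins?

Round 1: Houston 12, Chicago 22, Fresno 8, Austin 12, Denver 18. Fresno eliminated.
Round 2: Houston 12, Chicago 22, Austin 20, Denver 18. Houston eliminated.
Round 3: Chicago 34, Austin 20, Denver 18. Denver eliminated.
Round 4: Chicago 34, Austin 38. Austin has a majority (≥37).

Austin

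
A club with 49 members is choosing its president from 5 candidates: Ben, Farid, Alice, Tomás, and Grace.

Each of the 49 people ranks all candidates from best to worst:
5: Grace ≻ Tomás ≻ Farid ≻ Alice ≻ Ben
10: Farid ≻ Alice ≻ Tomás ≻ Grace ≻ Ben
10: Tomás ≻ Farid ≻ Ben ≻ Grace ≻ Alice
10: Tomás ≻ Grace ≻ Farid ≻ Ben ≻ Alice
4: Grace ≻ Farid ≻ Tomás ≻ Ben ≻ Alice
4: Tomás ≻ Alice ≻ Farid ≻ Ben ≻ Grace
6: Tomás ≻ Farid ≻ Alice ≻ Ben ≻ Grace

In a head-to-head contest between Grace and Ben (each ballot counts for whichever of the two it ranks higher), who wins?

Grace is ranked above Ben on 29 ballots; Ben above Grace on 20.

Grace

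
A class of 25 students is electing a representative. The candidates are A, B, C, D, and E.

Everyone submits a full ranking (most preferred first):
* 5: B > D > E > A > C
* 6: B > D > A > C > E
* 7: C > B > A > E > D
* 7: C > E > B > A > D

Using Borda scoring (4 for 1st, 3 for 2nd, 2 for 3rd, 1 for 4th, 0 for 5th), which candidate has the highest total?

A: 5×1 + 6×2 + 7×2 + 7×1 = 38
B: 5×4 + 6×4 + 7×3 + 7×2 = 79
C: 5×0 + 6×1 + 7×4 + 7×4 = 62
D: 5×3 + 6×3 + 7×0 + 7×0 = 33
E: 5×2 + 6×0 + 7×1 + 7×3 = 38

B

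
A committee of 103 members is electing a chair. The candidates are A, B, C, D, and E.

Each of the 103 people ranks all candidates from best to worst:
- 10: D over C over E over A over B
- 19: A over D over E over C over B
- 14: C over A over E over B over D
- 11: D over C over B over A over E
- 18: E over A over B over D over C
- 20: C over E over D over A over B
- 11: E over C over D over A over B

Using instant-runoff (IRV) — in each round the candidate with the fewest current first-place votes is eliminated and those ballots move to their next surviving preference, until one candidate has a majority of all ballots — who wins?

Round 1: A 19, B 0, C 34, D 21, E 29. B eliminated.
Round 2: A 19, C 34, D 21, E 29. A eliminated.
Round 3: C 34, D 40, E 29. E eliminated.
Round 4: C 45, D 58. D has a majority (≥52).

D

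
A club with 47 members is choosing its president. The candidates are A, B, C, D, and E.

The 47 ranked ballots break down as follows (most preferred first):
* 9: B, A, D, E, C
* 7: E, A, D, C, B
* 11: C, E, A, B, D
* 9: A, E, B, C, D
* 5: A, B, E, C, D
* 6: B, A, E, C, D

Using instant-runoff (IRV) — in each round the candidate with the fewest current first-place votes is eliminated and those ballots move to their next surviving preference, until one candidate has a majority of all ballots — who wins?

Round 1: A 14, B 15, C 11, D 0, E 7. D eliminated.
Round 2: A 14, B 15, C 11, E 7. E eliminated.
Round 3: A 21, B 15, C 11. C eliminated.
Round 4: A 32, B 15. A has a majority (≥24).

A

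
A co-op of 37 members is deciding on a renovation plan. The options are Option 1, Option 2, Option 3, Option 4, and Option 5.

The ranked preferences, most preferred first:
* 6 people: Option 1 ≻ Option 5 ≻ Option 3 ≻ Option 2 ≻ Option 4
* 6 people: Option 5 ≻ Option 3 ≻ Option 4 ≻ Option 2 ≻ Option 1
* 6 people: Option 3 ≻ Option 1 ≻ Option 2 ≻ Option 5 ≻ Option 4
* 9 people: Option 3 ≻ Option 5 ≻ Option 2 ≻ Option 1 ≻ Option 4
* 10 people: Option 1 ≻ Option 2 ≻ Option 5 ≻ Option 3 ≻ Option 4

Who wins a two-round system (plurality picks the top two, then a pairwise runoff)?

Round 1 first-place votes: Option 1 16, Option 2 0, Option 3 15, Option 4 0, Option 5 6. Option 1 and Option 3 advance.
Runoff: Option 1 is ranked above Option 3 on 16 ballots, Option 3 above Option 1 on 21.

Option 3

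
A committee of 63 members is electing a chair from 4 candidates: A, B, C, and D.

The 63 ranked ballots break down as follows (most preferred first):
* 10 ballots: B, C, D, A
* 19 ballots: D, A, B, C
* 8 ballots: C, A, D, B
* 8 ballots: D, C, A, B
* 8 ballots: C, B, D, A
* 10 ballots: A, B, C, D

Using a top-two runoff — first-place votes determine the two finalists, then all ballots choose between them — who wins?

Round 1 first-place votes: A 10, B 10, C 16, D 27. D and C advance.
Runoff: D is ranked above C on 27 ballots, C above D on 36.

C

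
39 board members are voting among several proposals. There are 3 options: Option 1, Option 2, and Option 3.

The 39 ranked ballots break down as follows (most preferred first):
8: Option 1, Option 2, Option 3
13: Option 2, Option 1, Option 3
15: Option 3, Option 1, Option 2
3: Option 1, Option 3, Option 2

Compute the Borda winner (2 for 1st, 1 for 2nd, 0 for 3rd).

Option 1: 8×2 + 13×1 + 15×1 + 3×2 = 50
Option 2: 8×1 + 13×2 + 15×0 + 3×0 = 34
Option 3: 8×0 + 13×0 + 15×2 + 3×1 = 33

Option 1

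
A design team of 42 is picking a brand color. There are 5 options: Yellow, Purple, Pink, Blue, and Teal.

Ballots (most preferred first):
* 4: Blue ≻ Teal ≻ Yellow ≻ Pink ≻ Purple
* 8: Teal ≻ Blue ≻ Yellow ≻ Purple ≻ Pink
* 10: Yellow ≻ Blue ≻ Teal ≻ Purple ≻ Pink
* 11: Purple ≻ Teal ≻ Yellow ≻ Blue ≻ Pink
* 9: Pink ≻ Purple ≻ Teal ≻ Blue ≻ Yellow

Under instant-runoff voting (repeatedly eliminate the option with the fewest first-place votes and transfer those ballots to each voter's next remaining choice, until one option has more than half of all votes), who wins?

Round 1: Yellow 10, Purple 11, Pink 9, Blue 4, Teal 8. Blue eliminated.
Round 2: Yellow 10, Purple 11, Pink 9, Teal 12. Pink eliminated.
Round 3: Yellow 10, Purple 20, Teal 12. Yellow eliminated.
Round 4: Purple 20, Teal 22. Teal has a majority (≥22).

Teal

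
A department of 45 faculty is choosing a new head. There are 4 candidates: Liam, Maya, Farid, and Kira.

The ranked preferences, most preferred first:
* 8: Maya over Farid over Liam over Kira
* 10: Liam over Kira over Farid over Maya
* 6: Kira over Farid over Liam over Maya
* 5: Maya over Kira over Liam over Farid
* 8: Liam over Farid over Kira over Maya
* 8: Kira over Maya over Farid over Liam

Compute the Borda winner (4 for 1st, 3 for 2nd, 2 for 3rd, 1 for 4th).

Liam: 8×2 + 10×4 + 6×2 + 5×2 + 8×4 + 8×1 = 118
Maya: 8×4 + 10×1 + 6×1 + 5×4 + 8×1 + 8×3 = 100
Farid: 8×3 + 10×2 + 6×3 + 5×1 + 8×3 + 8×2 = 107
Kira: 8×1 + 10×3 + 6×4 + 5×3 + 8×2 + 8×4 = 125

Kira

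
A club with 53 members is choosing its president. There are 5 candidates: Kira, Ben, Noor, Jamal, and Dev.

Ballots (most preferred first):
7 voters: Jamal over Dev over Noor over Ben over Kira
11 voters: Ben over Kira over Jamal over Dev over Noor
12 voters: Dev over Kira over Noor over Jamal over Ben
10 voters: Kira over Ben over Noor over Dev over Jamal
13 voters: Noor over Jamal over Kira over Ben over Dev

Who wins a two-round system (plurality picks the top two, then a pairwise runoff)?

Dev

Round 1 first-place votes: Kira 10, Ben 11, Noor 13, Jamal 7, Dev 12. Noor and Dev advance.
Runoff: Noor is ranked above Dev on 23 ballots, Dev above Noor on 30.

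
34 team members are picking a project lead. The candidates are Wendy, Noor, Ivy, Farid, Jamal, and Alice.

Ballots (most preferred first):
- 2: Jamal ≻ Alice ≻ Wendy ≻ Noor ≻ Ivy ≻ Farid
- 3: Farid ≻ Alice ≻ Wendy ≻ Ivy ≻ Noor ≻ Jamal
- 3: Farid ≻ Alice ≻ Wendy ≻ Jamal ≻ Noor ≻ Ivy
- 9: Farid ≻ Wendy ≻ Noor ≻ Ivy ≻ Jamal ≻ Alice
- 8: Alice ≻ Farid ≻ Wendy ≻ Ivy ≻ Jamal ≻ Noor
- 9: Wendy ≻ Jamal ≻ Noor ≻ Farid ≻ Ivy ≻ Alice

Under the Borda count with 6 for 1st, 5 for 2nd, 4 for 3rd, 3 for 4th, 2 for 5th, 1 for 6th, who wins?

Wendy: 2×4 + 3×4 + 3×4 + 9×5 + 8×4 + 9×6 = 163
Noor: 2×3 + 3×2 + 3×2 + 9×4 + 8×1 + 9×4 = 98
Ivy: 2×2 + 3×3 + 3×1 + 9×3 + 8×3 + 9×2 = 85
Farid: 2×1 + 3×6 + 3×6 + 9×6 + 8×5 + 9×3 = 159
Jamal: 2×6 + 3×1 + 3×3 + 9×2 + 8×2 + 9×5 = 103
Alice: 2×5 + 3×5 + 3×5 + 9×1 + 8×6 + 9×1 = 106

Wendy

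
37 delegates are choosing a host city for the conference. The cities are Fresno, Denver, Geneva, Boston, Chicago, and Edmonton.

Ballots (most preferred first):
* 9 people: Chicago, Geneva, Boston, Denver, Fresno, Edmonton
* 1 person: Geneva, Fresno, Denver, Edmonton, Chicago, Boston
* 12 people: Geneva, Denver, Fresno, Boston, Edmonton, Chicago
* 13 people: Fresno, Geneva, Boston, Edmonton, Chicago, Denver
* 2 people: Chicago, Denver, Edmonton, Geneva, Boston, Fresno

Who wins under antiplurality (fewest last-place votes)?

Last-place votes: Fresno 2, Denver 13, Geneva 0, Boston 1, Chicago 12, Edmonton 9.

Geneva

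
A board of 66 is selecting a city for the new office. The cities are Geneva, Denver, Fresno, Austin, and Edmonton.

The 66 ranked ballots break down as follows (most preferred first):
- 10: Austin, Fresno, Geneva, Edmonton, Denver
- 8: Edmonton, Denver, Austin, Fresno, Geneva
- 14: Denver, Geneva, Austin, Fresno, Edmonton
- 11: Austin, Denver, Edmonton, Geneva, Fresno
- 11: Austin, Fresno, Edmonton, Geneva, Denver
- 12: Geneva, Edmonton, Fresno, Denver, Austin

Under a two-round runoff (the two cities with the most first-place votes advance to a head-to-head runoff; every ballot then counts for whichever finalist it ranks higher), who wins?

Round 1 first-place votes: Geneva 12, Denver 14, Fresno 0, Austin 32, Edmonton 8. Austin and Denver advance.
Runoff: Austin is ranked above Denver on 32 ballots, Denver above Austin on 34.

Denver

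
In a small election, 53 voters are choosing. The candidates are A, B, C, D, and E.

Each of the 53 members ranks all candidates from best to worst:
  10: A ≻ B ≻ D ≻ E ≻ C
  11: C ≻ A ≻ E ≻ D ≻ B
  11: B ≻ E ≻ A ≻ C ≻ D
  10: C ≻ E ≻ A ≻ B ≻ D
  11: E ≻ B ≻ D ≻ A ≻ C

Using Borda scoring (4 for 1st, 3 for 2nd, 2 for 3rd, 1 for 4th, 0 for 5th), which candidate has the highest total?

A: 10×4 + 11×3 + 11×2 + 10×2 + 11×1 = 126
B: 10×3 + 11×0 + 11×4 + 10×1 + 11×3 = 117
C: 10×0 + 11×4 + 11×1 + 10×4 + 11×0 = 95
D: 10×2 + 11×1 + 11×0 + 10×0 + 11×2 = 53
E: 10×1 + 11×2 + 11×3 + 10×3 + 11×4 = 139

E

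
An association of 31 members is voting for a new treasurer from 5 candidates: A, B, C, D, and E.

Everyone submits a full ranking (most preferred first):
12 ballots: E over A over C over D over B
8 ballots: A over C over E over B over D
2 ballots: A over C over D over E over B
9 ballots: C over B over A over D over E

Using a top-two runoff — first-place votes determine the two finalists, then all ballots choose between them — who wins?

Round 1 first-place votes: A 10, B 0, C 9, D 0, E 12. E and A advance.
Runoff: E is ranked above A on 12 ballots, A above E on 19.

A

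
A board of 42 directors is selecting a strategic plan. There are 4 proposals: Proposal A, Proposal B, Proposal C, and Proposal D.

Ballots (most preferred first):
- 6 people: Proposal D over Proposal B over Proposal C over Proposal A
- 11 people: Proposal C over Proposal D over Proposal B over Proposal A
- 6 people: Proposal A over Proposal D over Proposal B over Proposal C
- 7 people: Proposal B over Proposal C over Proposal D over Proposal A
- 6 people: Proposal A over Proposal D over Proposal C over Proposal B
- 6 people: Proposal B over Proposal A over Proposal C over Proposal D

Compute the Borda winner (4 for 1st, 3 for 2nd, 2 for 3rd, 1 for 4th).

Proposal D

Proposal A: 6×1 + 11×1 + 6×4 + 7×1 + 6×4 + 6×3 = 90
Proposal B: 6×3 + 11×2 + 6×2 + 7×4 + 6×1 + 6×4 = 110
Proposal C: 6×2 + 11×4 + 6×1 + 7×3 + 6×2 + 6×2 = 107
Proposal D: 6×4 + 11×3 + 6×3 + 7×2 + 6×3 + 6×1 = 113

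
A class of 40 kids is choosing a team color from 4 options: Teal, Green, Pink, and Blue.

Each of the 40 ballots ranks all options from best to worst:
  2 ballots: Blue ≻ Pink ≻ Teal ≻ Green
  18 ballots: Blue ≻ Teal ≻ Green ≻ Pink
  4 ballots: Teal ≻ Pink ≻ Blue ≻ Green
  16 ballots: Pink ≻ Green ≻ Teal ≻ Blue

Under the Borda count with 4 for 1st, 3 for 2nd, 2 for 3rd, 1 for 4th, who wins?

Teal: 2×2 + 18×3 + 4×4 + 16×2 = 106
Green: 2×1 + 18×2 + 4×1 + 16×3 = 90
Pink: 2×3 + 18×1 + 4×3 + 16×4 = 100
Blue: 2×4 + 18×4 + 4×2 + 16×1 = 104

Teal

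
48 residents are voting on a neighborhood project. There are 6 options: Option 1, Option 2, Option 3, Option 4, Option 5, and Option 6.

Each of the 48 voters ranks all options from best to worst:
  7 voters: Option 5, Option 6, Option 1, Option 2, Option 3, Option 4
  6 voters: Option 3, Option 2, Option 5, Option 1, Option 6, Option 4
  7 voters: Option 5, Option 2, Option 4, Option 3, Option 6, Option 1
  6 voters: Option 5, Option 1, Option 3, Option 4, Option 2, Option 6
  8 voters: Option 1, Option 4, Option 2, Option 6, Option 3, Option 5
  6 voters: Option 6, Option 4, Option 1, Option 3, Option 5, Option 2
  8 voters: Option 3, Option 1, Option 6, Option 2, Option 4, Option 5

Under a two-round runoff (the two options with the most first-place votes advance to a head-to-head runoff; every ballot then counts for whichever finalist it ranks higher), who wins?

Round 1 first-place votes: Option 1 8, Option 2 0, Option 3 14, Option 4 0, Option 5 20, Option 6 6. Option 5 and Option 3 advance.
Runoff: Option 5 is ranked above Option 3 on 20 ballots, Option 3 above Option 5 on 28.

Option 3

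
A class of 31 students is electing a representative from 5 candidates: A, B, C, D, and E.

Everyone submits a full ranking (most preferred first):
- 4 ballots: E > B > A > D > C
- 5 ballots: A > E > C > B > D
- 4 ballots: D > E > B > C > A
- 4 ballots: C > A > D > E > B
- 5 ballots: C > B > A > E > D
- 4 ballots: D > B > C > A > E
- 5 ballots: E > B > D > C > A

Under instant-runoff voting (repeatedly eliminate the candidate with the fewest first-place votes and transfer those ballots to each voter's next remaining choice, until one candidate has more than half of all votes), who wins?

Round 1: A 5, B 0, C 9, D 8, E 9. B eliminated.
Round 2: A 5, C 9, D 8, E 9. A eliminated.
Round 3: C 9, D 8, E 14. D eliminated.
Round 4: C 13, E 18. E has a majority (≥16).

E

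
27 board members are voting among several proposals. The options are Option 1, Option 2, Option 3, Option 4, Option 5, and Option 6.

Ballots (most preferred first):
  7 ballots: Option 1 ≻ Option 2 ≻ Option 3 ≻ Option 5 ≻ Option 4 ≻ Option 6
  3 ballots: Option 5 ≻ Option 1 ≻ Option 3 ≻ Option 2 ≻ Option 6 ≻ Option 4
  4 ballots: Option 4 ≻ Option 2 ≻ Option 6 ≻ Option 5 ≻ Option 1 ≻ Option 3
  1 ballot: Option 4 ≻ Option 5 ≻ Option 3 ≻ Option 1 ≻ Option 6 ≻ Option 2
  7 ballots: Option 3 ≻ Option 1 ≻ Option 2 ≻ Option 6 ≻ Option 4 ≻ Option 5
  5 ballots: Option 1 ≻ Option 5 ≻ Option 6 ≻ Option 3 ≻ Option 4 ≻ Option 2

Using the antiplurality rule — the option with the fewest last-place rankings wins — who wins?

Last-place votes: Option 1 0, Option 2 6, Option 3 4, Option 4 3, Option 5 7, Option 6 7.

Option 1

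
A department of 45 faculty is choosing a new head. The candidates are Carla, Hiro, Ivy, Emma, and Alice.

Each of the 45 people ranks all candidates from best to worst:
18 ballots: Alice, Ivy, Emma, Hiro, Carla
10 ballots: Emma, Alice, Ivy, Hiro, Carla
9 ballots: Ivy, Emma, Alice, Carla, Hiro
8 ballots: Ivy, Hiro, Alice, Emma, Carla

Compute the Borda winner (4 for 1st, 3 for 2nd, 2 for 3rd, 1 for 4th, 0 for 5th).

Carla: 18×0 + 10×0 + 9×1 + 8×0 = 9
Hiro: 18×1 + 10×1 + 9×0 + 8×3 = 52
Ivy: 18×3 + 10×2 + 9×4 + 8×4 = 142
Emma: 18×2 + 10×4 + 9×3 + 8×1 = 111
Alice: 18×4 + 10×3 + 9×2 + 8×2 = 136

Ivy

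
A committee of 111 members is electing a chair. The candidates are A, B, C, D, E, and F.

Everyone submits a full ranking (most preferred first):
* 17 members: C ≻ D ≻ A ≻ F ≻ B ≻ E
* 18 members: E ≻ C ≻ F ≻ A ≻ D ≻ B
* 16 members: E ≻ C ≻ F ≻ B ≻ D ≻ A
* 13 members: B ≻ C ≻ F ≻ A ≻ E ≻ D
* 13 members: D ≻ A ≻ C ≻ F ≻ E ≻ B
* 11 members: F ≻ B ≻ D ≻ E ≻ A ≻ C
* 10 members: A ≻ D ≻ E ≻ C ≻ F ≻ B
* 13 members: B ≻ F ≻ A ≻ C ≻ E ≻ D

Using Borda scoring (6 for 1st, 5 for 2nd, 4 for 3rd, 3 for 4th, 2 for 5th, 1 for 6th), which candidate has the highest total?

A: 17×4 + 18×3 + 16×1 + 13×3 + 13×5 + 11×2 + 10×6 + 13×4 = 376
B: 17×2 + 18×1 + 16×3 + 13×6 + 13×1 + 11×5 + 10×1 + 13×6 = 334
C: 17×6 + 18×5 + 16×5 + 13×5 + 13×4 + 11×1 + 10×3 + 13×3 = 469
D: 17×5 + 18×2 + 16×2 + 13×1 + 13×6 + 11×4 + 10×5 + 13×1 = 351
E: 17×1 + 18×6 + 16×6 + 13×2 + 13×2 + 11×3 + 10×4 + 13×2 = 372
F: 17×3 + 18×4 + 16×4 + 13×4 + 13×3 + 11×6 + 10×2 + 13×5 = 429

C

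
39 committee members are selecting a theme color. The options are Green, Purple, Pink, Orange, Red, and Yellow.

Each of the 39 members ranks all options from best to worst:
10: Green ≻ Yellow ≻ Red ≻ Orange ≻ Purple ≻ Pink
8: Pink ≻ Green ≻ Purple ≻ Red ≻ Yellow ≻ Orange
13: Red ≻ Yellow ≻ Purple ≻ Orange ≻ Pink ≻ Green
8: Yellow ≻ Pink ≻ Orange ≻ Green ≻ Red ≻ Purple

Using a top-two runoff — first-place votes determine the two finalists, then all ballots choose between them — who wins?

Green

Round 1 first-place votes: Green 10, Purple 0, Pink 8, Orange 0, Red 13, Yellow 8. Red and Green advance.
Runoff: Red is ranked above Green on 13 ballots, Green above Red on 26.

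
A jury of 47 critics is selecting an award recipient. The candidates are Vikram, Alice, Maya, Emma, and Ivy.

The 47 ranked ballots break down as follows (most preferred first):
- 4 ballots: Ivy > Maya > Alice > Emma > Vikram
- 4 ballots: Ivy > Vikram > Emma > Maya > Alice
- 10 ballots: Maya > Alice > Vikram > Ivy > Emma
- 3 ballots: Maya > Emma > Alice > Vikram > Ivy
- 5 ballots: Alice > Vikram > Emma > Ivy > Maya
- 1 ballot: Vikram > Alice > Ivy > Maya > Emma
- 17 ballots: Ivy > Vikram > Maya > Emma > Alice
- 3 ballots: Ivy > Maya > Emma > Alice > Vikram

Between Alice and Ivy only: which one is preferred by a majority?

Alice is ranked above Ivy on 19 ballots; Ivy above Alice on 28.

Ivy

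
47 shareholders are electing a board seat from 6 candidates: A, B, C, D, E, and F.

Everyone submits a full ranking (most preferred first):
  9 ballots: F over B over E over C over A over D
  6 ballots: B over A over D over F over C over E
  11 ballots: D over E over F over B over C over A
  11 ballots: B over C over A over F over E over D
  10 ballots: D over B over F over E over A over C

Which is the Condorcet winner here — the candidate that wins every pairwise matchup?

B

B vs A: 47–0
B vs C: 47–0
B vs D: 26–21
B vs E: 36–11
B vs F: 27–20
B beats every other candidate.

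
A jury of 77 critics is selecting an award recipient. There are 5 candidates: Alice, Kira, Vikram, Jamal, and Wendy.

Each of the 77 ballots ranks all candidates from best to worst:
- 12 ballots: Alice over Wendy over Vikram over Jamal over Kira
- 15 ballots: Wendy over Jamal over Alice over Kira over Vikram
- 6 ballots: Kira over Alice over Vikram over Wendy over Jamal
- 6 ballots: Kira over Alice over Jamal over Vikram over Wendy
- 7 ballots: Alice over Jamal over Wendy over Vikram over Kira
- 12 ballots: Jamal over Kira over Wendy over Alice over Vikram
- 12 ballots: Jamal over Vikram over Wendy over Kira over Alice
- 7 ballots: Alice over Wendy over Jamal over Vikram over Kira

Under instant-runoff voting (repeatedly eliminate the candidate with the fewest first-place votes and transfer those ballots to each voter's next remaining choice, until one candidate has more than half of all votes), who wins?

Round 1: Alice 26, Kira 12, Vikram 0, Jamal 24, Wendy 15. Vikram eliminated.
Round 2: Alice 26, Kira 12, Jamal 24, Wendy 15. Kira eliminated.
Round 3: Alice 38, Jamal 24, Wendy 15. Wendy eliminated.
Round 4: Alice 38, Jamal 39. Jamal has a majority (≥39).

Jamal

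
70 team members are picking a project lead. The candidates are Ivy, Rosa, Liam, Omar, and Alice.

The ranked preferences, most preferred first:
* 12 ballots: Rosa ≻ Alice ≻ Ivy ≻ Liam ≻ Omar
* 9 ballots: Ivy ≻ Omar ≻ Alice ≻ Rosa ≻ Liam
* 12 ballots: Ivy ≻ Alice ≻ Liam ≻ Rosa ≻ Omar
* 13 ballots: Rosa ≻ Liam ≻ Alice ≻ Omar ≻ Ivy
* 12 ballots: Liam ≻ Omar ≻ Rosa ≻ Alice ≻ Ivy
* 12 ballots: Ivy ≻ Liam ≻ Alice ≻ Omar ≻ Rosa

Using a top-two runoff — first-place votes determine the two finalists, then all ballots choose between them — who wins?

Rosa

Round 1 first-place votes: Ivy 33, Rosa 25, Liam 12, Omar 0, Alice 0. Ivy and Rosa advance.
Runoff: Ivy is ranked above Rosa on 33 ballots, Rosa above Ivy on 37.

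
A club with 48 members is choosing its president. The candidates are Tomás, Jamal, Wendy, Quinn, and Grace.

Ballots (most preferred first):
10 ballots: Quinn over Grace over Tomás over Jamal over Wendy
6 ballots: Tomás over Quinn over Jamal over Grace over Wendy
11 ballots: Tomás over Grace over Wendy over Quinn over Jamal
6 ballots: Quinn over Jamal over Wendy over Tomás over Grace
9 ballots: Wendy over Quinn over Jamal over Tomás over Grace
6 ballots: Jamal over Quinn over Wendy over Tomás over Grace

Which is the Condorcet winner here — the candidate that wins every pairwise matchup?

Quinn

Quinn vs Tomás: 31–17
Quinn vs Jamal: 42–6
Quinn vs Wendy: 28–20
Quinn vs Grace: 37–11
Quinn beats every other candidate.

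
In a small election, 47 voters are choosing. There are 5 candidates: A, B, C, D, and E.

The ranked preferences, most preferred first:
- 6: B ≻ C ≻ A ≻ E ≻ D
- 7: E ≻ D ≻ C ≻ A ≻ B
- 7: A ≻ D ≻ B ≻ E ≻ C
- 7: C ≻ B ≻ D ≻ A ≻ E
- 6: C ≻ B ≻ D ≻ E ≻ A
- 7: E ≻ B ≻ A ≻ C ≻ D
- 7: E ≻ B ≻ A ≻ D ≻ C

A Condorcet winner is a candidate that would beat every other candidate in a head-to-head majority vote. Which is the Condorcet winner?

B

B vs A: 33–14
B vs C: 27–20
B vs D: 33–14
B vs E: 26–21
B beats every other candidate.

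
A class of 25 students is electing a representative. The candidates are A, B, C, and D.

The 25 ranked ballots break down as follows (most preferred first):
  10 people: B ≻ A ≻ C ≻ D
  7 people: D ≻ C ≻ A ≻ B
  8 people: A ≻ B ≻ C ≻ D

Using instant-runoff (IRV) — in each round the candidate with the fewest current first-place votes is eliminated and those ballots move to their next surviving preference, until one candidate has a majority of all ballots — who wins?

Round 1: A 8, B 10, C 0, D 7. C eliminated.
Round 2: A 8, B 10, D 7. D eliminated.
Round 3: A 15, B 10. A has a majority (≥13).

A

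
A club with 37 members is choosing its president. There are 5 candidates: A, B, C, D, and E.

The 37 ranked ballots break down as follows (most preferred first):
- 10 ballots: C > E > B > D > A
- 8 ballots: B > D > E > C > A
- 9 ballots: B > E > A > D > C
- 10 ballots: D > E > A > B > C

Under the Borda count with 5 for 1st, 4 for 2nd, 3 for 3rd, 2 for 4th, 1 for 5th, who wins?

E

A: 10×1 + 8×1 + 9×3 + 10×3 = 75
B: 10×3 + 8×5 + 9×5 + 10×2 = 135
C: 10×5 + 8×2 + 9×1 + 10×1 = 85
D: 10×2 + 8×4 + 9×2 + 10×5 = 120
E: 10×4 + 8×3 + 9×4 + 10×4 = 140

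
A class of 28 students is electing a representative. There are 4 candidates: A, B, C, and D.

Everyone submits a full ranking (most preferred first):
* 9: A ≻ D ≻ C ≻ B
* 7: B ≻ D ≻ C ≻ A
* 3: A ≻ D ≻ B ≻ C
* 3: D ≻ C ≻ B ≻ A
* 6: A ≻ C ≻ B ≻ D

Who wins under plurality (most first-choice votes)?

A

First-place votes: A 18, B 7, C 0, D 3.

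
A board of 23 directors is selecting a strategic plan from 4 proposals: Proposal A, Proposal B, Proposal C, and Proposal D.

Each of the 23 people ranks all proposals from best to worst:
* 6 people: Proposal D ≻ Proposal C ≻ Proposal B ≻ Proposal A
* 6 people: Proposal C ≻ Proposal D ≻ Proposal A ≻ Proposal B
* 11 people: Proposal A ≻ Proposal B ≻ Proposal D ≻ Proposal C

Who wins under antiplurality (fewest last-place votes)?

Last-place votes: Proposal A 6, Proposal B 6, Proposal C 11, Proposal D 0.

Proposal D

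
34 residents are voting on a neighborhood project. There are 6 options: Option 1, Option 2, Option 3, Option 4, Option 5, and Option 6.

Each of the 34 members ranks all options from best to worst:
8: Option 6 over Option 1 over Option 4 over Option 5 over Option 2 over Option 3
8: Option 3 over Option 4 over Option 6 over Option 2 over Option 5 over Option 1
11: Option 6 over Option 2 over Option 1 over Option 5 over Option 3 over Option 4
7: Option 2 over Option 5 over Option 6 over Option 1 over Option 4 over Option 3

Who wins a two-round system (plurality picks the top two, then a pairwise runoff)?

Option 6

Round 1 first-place votes: Option 1 0, Option 2 7, Option 3 8, Option 4 0, Option 5 0, Option 6 19. Option 6 and Option 3 advance.
Runoff: Option 6 is ranked above Option 3 on 26 ballots, Option 3 above Option 6 on 8.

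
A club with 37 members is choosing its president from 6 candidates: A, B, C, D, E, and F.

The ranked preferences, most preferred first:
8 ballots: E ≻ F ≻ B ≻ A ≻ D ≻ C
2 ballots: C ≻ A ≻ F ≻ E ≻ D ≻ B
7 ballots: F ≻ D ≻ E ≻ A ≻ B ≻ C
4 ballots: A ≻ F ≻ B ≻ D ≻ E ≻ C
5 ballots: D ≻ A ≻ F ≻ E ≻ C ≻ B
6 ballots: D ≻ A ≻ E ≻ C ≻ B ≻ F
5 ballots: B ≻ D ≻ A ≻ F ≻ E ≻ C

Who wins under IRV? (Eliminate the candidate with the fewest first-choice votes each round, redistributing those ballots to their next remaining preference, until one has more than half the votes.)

Round 1: A 4, B 5, C 2, D 11, E 8, F 7. C eliminated.
Round 2: A 6, B 5, D 11, E 8, F 7. B eliminated.
Round 3: A 6, D 16, E 8, F 7. A eliminated.
Round 4: D 16, E 8, F 13. E eliminated.
Round 5: D 16, F 21. F has a majority (≥19).

F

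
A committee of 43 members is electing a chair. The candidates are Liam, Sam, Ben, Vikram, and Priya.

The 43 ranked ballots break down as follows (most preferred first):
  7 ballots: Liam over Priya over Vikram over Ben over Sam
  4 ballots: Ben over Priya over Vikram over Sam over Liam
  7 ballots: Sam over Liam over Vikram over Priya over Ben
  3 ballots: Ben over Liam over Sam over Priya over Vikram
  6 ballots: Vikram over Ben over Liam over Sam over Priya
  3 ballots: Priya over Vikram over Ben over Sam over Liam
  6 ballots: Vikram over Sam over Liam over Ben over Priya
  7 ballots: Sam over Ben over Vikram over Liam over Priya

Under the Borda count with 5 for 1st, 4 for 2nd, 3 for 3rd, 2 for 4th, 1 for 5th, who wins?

Vikram

Liam: 7×5 + 4×1 + 7×4 + 3×4 + 6×3 + 3×1 + 6×3 + 7×2 = 132
Sam: 7×1 + 4×2 + 7×5 + 3×3 + 6×2 + 3×2 + 6×4 + 7×5 = 136
Ben: 7×2 + 4×5 + 7×1 + 3×5 + 6×4 + 3×3 + 6×2 + 7×4 = 129
Vikram: 7×3 + 4×3 + 7×3 + 3×1 + 6×5 + 3×4 + 6×5 + 7×3 = 150
Priya: 7×4 + 4×4 + 7×2 + 3×2 + 6×1 + 3×5 + 6×1 + 7×1 = 98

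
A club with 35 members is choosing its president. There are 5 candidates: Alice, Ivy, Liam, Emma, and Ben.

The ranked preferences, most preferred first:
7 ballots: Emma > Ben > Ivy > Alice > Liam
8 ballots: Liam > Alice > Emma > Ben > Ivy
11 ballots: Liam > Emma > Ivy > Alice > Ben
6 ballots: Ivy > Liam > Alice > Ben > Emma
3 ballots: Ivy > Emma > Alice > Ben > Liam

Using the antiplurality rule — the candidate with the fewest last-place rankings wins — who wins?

Alice

Last-place votes: Alice 0, Ivy 8, Liam 10, Emma 6, Ben 11.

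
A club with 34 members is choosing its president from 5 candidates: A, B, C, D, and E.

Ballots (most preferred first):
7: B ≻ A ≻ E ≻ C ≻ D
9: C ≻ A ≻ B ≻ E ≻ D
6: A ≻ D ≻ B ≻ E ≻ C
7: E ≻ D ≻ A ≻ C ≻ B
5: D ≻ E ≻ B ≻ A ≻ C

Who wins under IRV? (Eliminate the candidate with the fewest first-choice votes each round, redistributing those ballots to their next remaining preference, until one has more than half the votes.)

Round 1: A 6, B 7, C 9, D 5, E 7. D eliminated.
Round 2: A 6, B 7, C 9, E 12. A eliminated.
Round 3: B 13, C 9, E 12. C eliminated.
Round 4: B 22, E 12. B has a majority (≥18).

B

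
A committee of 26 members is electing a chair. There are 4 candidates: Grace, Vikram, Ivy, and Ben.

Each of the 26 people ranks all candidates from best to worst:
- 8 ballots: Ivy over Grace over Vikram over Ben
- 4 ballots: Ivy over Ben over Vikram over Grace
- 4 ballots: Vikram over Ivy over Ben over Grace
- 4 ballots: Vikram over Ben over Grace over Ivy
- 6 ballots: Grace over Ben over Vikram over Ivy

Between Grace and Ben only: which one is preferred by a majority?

Grace is ranked above Ben on 14 ballots; Ben above Grace on 12.

Grace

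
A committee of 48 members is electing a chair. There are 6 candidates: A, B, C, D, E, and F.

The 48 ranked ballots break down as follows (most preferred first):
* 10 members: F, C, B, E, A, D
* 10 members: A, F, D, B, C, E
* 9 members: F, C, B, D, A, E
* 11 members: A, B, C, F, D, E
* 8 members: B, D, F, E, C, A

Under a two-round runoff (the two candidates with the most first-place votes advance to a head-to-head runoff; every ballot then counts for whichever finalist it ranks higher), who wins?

F

Round 1 first-place votes: A 21, B 8, C 0, D 0, E 0, F 19. A and F advance.
Runoff: A is ranked above F on 21 ballots, F above A on 27.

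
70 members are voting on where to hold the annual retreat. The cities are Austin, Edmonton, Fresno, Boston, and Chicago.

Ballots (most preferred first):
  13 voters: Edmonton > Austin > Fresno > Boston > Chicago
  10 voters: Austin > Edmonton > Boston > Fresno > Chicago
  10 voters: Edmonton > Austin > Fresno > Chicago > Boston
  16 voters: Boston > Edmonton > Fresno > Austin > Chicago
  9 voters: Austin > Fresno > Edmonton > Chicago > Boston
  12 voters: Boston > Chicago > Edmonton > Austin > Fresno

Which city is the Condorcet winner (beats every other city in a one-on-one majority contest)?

Edmonton

Edmonton vs Austin: 51–19
Edmonton vs Fresno: 61–9
Edmonton vs Boston: 42–28
Edmonton vs Chicago: 58–12
Edmonton beats every other city.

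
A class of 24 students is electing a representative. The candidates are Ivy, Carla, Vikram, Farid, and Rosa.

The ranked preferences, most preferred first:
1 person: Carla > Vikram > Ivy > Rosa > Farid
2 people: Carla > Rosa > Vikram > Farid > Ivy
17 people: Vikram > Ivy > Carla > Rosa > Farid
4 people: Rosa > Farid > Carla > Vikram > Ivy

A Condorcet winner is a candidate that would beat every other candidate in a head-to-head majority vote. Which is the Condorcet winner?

Vikram vs Ivy: 24–0
Vikram vs Carla: 17–7
Vikram vs Farid: 20–4
Vikram vs Rosa: 18–6
Vikram beats every other candidate.

Vikram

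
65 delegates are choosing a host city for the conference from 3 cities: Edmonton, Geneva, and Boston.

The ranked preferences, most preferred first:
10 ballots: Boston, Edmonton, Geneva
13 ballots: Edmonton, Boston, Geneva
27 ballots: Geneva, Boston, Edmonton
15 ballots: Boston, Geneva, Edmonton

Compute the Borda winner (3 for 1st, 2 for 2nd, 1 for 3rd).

Boston

Edmonton: 10×2 + 13×3 + 27×1 + 15×1 = 101
Geneva: 10×1 + 13×1 + 27×3 + 15×2 = 134
Boston: 10×3 + 13×2 + 27×2 + 15×3 = 155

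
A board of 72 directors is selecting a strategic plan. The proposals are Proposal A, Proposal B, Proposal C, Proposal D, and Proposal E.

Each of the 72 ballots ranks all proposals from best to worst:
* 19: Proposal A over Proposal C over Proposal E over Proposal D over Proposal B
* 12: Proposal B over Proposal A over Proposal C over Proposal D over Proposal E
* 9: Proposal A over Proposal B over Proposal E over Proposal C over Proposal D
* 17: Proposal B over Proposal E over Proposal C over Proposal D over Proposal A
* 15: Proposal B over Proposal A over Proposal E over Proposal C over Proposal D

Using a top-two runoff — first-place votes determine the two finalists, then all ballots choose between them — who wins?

Round 1 first-place votes: Proposal A 28, Proposal B 44, Proposal C 0, Proposal D 0, Proposal E 0. Proposal B and Proposal A advance.
Runoff: Proposal B is ranked above Proposal A on 44 ballots, Proposal A above Proposal B on 28.

Proposal B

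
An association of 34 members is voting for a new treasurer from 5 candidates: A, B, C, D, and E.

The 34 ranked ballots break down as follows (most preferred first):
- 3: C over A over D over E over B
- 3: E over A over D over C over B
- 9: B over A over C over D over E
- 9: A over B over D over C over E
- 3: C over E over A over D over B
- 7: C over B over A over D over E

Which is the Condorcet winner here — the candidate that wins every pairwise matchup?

A

A vs B: 18–16
A vs C: 21–13
A vs D: 34–0
A vs E: 28–6
A beats every other candidate.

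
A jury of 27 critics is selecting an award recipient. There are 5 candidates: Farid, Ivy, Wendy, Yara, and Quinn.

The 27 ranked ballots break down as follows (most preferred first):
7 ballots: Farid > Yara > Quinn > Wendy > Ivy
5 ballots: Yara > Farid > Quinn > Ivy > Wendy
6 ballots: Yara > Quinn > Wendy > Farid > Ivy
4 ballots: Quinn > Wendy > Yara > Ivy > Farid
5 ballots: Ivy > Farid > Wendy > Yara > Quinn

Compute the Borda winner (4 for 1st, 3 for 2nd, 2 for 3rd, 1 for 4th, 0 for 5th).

Farid: 7×4 + 5×3 + 6×1 + 4×0 + 5×3 = 64
Ivy: 7×0 + 5×1 + 6×0 + 4×1 + 5×4 = 29
Wendy: 7×1 + 5×0 + 6×2 + 4×3 + 5×2 = 41
Yara: 7×3 + 5×4 + 6×4 + 4×2 + 5×1 = 78
Quinn: 7×2 + 5×2 + 6×3 + 4×4 + 5×0 = 58

Yara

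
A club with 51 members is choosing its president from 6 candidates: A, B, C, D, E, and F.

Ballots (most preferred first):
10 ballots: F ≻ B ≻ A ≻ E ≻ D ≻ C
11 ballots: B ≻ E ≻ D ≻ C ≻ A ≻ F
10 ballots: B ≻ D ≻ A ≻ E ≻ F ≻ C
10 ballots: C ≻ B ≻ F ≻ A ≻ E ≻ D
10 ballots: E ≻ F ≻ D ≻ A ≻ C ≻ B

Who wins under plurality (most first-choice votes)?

First-place votes: A 0, B 21, C 10, D 0, E 10, F 10.

B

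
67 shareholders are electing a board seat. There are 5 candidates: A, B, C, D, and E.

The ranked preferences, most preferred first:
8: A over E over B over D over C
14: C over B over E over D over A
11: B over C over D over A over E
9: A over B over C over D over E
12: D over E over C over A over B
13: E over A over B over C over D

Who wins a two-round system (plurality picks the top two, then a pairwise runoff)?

Round 1 first-place votes: A 17, B 11, C 14, D 12, E 13. A and C advance.
Runoff: A is ranked above C on 30 ballots, C above A on 37.

C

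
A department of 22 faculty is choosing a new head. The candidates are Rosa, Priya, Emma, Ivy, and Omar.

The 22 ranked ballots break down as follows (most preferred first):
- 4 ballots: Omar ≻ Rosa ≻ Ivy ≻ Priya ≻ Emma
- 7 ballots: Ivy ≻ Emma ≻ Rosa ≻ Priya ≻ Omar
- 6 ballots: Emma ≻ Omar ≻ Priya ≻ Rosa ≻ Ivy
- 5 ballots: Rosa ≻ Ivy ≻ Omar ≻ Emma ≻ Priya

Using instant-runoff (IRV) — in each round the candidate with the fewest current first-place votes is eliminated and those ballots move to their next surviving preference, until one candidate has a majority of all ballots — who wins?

Round 1: Rosa 5, Priya 0, Emma 6, Ivy 7, Omar 4. Priya eliminated.
Round 2: Rosa 5, Emma 6, Ivy 7, Omar 4. Omar eliminated.
Round 3: Rosa 9, Emma 6, Ivy 7. Emma eliminated.
Round 4: Rosa 15, Ivy 7. Rosa has a majority (≥12).

Rosa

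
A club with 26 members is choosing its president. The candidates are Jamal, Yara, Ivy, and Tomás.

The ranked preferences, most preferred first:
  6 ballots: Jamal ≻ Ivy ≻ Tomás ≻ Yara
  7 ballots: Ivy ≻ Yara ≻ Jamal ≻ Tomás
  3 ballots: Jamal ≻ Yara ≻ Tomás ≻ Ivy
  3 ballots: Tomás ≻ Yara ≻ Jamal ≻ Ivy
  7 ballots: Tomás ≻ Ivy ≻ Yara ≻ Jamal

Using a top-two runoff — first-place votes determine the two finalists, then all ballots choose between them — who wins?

Round 1 first-place votes: Jamal 9, Yara 0, Ivy 7, Tomás 10. Tomás and Jamal advance.
Runoff: Tomás is ranked above Jamal on 10 ballots, Jamal above Tomás on 16.

Jamal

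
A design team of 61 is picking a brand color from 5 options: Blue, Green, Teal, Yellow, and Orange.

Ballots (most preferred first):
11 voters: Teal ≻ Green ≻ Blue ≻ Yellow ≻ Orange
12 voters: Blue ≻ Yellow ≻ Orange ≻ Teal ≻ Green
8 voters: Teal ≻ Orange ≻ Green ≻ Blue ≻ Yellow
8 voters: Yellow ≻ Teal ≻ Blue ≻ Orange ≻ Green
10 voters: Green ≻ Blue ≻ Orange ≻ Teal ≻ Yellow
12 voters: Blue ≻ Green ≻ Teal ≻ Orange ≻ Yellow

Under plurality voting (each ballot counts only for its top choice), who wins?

First-place votes: Blue 24, Green 10, Teal 19, Yellow 8, Orange 0.

Blue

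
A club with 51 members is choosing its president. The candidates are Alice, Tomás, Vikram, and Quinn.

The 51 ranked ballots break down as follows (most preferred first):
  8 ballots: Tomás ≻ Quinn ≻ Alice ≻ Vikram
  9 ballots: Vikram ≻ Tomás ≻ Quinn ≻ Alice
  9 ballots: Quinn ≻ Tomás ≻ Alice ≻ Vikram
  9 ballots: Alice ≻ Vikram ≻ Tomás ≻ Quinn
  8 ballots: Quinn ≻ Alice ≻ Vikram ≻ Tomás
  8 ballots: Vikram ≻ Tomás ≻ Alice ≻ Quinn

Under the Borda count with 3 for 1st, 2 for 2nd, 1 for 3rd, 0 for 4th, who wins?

Alice: 8×1 + 9×0 + 9×1 + 9×3 + 8×2 + 8×1 = 68
Tomás: 8×3 + 9×2 + 9×2 + 9×1 + 8×0 + 8×2 = 85
Vikram: 8×0 + 9×3 + 9×0 + 9×2 + 8×1 + 8×3 = 77
Quinn: 8×2 + 9×1 + 9×3 + 9×0 + 8×3 + 8×0 = 76

Tomás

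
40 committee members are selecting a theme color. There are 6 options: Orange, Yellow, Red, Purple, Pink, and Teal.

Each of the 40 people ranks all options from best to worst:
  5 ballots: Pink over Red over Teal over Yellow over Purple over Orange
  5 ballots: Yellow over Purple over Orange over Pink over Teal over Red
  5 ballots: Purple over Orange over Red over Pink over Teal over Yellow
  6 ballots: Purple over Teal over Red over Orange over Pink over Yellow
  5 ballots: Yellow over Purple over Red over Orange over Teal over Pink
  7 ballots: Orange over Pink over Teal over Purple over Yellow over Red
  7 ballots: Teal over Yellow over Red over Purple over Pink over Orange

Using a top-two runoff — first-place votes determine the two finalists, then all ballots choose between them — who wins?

Yellow

Round 1 first-place votes: Orange 7, Yellow 10, Red 0, Purple 11, Pink 5, Teal 7. Purple and Yellow advance.
Runoff: Purple is ranked above Yellow on 18 ballots, Yellow above Purple on 22.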